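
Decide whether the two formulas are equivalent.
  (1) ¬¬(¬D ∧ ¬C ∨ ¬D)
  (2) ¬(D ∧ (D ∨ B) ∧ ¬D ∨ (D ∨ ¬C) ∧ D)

E1: ¬¬(¬D ∧ ¬C ∨ ¬D)
    = ¬¬¬D   (absorption)
    = ¬D   (double negation)
E2: ¬(D ∧ (D ∨ B) ∧ ¬D ∨ (D ∨ ¬C) ∧ D)
    = ¬(D ∧ ¬D ∨ (D ∨ ¬C) ∧ D)   (absorption)
    = ¬(D ∧ ¬D ∨ D)   (absorption)
    = ¬D   (complement / identity)
Both reduce to ¬D, so they are equivalent.

Yes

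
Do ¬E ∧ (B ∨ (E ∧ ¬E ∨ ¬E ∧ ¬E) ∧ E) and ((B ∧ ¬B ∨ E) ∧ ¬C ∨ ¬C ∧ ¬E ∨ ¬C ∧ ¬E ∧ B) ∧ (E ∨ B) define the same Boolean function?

No

E1: ¬E ∧ (B ∨ (E ∧ ¬E ∨ ¬E ∧ ¬E) ∧ E)
    = ¬E ∧ (B ∨ ¬E ∧ E)   [distribution]
    = ¬E ∧ B   [complement / identity]
E2: ((B ∧ ¬B ∨ E) ∧ ¬C ∨ ¬C ∧ ¬E ∨ ¬C ∧ ¬E ∧ B) ∧ (E ∨ B)
    = (E ∧ ¬C ∨ ¬C ∧ ¬E ∨ ¬C ∧ ¬E ∧ B) ∧ (E ∨ B)   [complement / identity]
    = (E ∧ ¬C ∨ ¬C ∧ ¬E) ∧ (E ∨ B)   [absorption]
    = ¬C ∧ (E ∨ B)   [distribution]
These differ: at B=1, C=0, E=1, E1 = 0 but E2 = 1.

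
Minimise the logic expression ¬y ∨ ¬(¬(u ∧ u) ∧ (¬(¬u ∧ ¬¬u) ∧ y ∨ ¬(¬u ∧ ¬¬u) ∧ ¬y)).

¬y ∨ u

¬y ∨ ¬(¬(u ∧ u) ∧ (¬(¬u ∧ ¬¬u) ∧ y ∨ ¬(¬u ∧ ¬¬u) ∧ ¬y))
= ¬y ∨ ¬(¬(u ∧ u) ∧ (y ∨ ¬y) ∧ ¬(¬u ∧ ¬¬u))   [distribution]
= ¬y ∨ ¬(¬(u ∧ u) ∧ (y ∨ ¬y) ∧ ¬(¬u ∧ u))   [double negation]
= ¬y ∨ ¬(¬(u ∧ u) ∧ ¬(¬u ∧ u))   [complement / identity]
= ¬y ∨ u ∧ u ∨ ¬u ∧ u   [De Morgan]
= ¬y ∨ u   [distribution]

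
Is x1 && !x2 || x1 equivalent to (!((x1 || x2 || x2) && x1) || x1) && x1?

E1: x1 && !x2 || x1
    = x1
E2: (!((x1 || x2 || x2) && x1) || x1) && x1
    = (!((x1 || x2) && x1) || x1) && x1
    = (!x1 || x1) && x1
    = x1
Both reduce to x1, so they are equivalent.

Yes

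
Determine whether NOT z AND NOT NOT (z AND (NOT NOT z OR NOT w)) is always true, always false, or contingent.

always false

NOT z AND NOT NOT (z AND (NOT NOT z OR NOT w))
= NOT z AND NOT NOT (z AND (z OR NOT w))   (double negation)
= NOT z AND NOT NOT z   (absorption)
= NOT z AND z   (double negation)
= FALSE   (complement)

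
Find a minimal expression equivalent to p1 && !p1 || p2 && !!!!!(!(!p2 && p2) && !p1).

p1 && !p1 || p2 && !!!!!(!(!p2 && p2) && !p1)
= p1 && !p1 || p2 && !!!(!(!p2 && p2) && !p1)   [double negation]
= p2 && !!!(!(!p2 && p2) && !p1)   [complement / identity]
= p2 && !(!(!p2 && p2) && !p1)   [double negation]
= p2 && (!p2 && p2 || p1)   [De Morgan]
= p2 && p1   [complement / identity]

p2 && p1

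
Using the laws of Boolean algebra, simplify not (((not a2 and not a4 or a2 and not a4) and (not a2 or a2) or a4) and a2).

not (((not a2 and not a4 or a2 and not a4) and (not a2 or a2) or a4) and a2)
= not ((not a4 and (not a2 or a2) or a4) and a2)   [distribution]
= not ((not a4 or a4) and a2)   [complement / identity]
= not a2   [complement / identity]

not a2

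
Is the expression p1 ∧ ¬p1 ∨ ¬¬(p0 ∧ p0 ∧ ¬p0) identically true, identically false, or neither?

identically false

p1 ∧ ¬p1 ∨ ¬¬(p0 ∧ p0 ∧ ¬p0)
= ¬¬(p0 ∧ p0 ∧ ¬p0)   [complement / identity]
= ¬¬(p0 ∧ ¬p0)   [idempotence]
= p0 ∧ ¬p0   [double negation]
= False   [complement]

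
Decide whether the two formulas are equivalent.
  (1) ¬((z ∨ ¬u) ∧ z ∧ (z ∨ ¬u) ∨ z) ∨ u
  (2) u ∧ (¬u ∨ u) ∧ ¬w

E1: ¬((z ∨ ¬u) ∧ z ∧ (z ∨ ¬u) ∨ z) ∨ u
    = ¬(z ∧ (z ∨ ¬u) ∨ z) ∨ u   [absorption]
    = ¬(z ∨ z) ∨ u   [absorption]
    = ¬z ∨ u   [idempotence]
E2: u ∧ (¬u ∨ u) ∧ ¬w
    = u ∧ ¬w   [complement / identity]
These differ: at u=0, w=1, z=0, E1 = 1 but E2 = 0.

No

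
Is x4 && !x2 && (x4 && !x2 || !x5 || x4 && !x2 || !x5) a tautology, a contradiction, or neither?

x4 && !x2 && (x4 && !x2 || !x5 || x4 && !x2 || !x5)
= x4 && !x2 && (x4 && !x2 || !x5)   [idempotence]
= x4 && !x2   [absorption]
This depends on x2, x4, so it is not a constant.

neither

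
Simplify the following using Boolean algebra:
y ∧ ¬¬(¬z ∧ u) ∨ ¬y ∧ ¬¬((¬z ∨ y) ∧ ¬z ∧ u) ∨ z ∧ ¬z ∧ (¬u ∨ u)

y ∧ ¬¬(¬z ∧ u) ∨ ¬y ∧ ¬¬((¬z ∨ y) ∧ ¬z ∧ u) ∨ z ∧ ¬z ∧ (¬u ∨ u)
= y ∧ ¬¬(¬z ∧ u) ∨ ¬y ∧ ¬¬(¬z ∧ u) ∨ z ∧ ¬z ∧ (¬u ∨ u)   [absorption]
= y ∧ ¬¬(¬z ∧ u) ∨ ¬y ∧ ¬¬(¬z ∧ u) ∨ z ∧ ¬z   [complement / identity]
= y ∧ ¬¬(¬z ∧ u) ∨ ¬y ∧ ¬¬(¬z ∧ u)   [complement / identity]
= ¬¬(¬z ∧ u)   [distribution]
= ¬z ∧ u   [double negation]

¬z ∧ u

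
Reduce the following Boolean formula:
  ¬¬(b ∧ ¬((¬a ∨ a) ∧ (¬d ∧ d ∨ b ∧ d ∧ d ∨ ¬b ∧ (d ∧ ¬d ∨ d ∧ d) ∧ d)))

¬¬(b ∧ ¬((¬a ∨ a) ∧ (¬d ∧ d ∨ b ∧ d ∧ d ∨ ¬b ∧ (d ∧ ¬d ∨ d ∧ d) ∧ d)))
= b ∧ ¬((¬a ∨ a) ∧ (¬d ∧ d ∨ b ∧ d ∧ d ∨ ¬b ∧ (d ∧ ¬d ∨ d ∧ d) ∧ d))
= b ∧ ¬((¬a ∨ a) ∧ (¬d ∧ d ∨ b ∧ d ∧ d ∨ ¬b ∧ d ∧ d))
= b ∧ ¬((¬a ∨ a) ∧ (¬d ∧ d ∨ d ∧ d))
= b ∧ ¬(¬d ∧ d ∨ d ∧ d)
= b ∧ ¬d

b ∧ ¬d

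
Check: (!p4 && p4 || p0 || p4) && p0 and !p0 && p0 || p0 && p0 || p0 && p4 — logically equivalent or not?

Yes

E1: (!p4 && p4 || p0 || p4) && p0
    = (p0 || p4) && p0   (complement / identity)
    = p0   (absorption)
E2: !p0 && p0 || p0 && p0 || p0 && p4
    = p0 || p0 && p4   (distribution)
    = p0   (absorption)
Both reduce to p0, so they are equivalent.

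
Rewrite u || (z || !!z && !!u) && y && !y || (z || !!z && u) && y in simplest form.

u || (z || !!z && !!u) && y && !y || (z || !!z && u) && y
= u || (z || !!z && u) && y && !y || (z || !!z && u) && y   (double negation)
= u || (z || !!z && u) && y   (absorption)
= u || (z || z && u) && y   (double negation)
= u || z && y   (absorption)

u || z && y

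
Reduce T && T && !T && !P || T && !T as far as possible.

false

T && T && !T && !P || T && !T
= T && !T && !P || T && !T   (idempotence)
= T && !T   (absorption)
= false   (complement)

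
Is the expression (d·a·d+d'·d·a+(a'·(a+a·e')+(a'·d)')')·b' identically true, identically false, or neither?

neither

(d·a·d+d'·d·a+(a'·(a+a·e')+(a'·d)')')·b'
= (d·a·d+d'·d·a+(a'·a+(a'·d)')')·b'   [absorption]
= (d·a·d+d'·d·a+((a'·d)')')·b'   [complement / identity]
= (d·a·d+d'·d·a+a'·d)·b'   [double negation]
= (d·a+a'·d)·b'   [distribution]
= d·b'   [distribution]
This depends on b, d, so it is not a constant.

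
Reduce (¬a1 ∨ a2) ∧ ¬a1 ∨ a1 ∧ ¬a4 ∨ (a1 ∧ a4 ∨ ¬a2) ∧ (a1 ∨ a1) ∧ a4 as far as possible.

(¬a1 ∨ a2) ∧ ¬a1 ∨ a1 ∧ ¬a4 ∨ (a1 ∧ a4 ∨ ¬a2) ∧ (a1 ∨ a1) ∧ a4
= (¬a1 ∨ a2) ∧ ¬a1 ∨ a1 ∧ ¬a4 ∨ (a1 ∧ a4 ∨ ¬a2) ∧ a1 ∧ a4
= (¬a1 ∨ a2) ∧ ¬a1 ∨ a1 ∧ ¬a4 ∨ a1 ∧ a4
= ¬a1 ∨ a1 ∧ ¬a4 ∨ a1 ∧ a4
= ¬a1 ∨ a1
= True

True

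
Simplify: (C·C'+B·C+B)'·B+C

(C·C'+B·C+B)'·B+C
= (C·C'+B)'·B+C   — absorption
= B'·B+C   — complement / identity
= C   — complement / identity

C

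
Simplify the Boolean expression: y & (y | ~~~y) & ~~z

y & (y | ~~~y) & ~~z
= y & (y | ~~~y) & z   [double negation]
= y & (y | ~y) & z   [double negation]
= y & z   [complement / identity]

y & z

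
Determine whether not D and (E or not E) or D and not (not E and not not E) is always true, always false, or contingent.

always true

not D and (E or not E) or D and not (not E and not not E)
= not D and (E or not E) or D and (E or not E)   [De Morgan]
= E or not E   [distribution]
= True   [complement]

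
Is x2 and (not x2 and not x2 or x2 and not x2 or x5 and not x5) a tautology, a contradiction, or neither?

contradiction

x2 and (not x2 and not x2 or x2 and not x2 or x5 and not x5)
= x2 and (not x2 and not x2 or x2 and not x2)
= x2 and not x2
= False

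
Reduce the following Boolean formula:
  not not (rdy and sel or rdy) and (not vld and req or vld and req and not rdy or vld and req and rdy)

not not (rdy and sel or rdy) and (not vld and req or vld and req and not rdy or vld and req and rdy)
= not not (rdy and sel or rdy) and (not vld and req or vld and req)
= not not (rdy and sel or rdy) and req
= not not rdy and req
= rdy and req

rdy and req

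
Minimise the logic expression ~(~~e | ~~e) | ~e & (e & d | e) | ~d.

~(~~e | ~~e) | ~e & (e & d | e) | ~d
= ~(~~e | ~~e) | ~e & e | ~d   [absorption]
= ~e & ~e | ~e & e | ~d   [De Morgan]
= ~e | ~d   [distribution]

~e | ~d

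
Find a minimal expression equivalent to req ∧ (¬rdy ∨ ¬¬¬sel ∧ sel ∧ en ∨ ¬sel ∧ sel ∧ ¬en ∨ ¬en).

req ∧ (¬rdy ∨ ¬en)

req ∧ (¬rdy ∨ ¬¬¬sel ∧ sel ∧ en ∨ ¬sel ∧ sel ∧ ¬en ∨ ¬en)
= req ∧ (¬rdy ∨ ¬sel ∧ sel ∧ en ∨ ¬sel ∧ sel ∧ ¬en ∨ ¬en)
= req ∧ (¬rdy ∨ (en ∨ ¬en) ∧ ¬sel ∧ sel ∨ ¬en)
= req ∧ (¬rdy ∨ ¬sel ∧ sel ∨ ¬en)
= req ∧ (¬rdy ∨ ¬en)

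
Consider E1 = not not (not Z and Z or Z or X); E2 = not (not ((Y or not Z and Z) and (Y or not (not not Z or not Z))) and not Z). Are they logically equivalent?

E1: not not (not Z and Z or Z or X)
    = not not (Z or X)   — complement / identity
    = Z or X   — double negation
E2: not (not ((Y or not Z and Z) and (Y or not (not not Z or not Z))) and not Z)
    = not (not ((Y or not Z and Z) and (Y or not Z and Z)) and not Z)   — De Morgan
    = (Y or not Z and Z) and (Y or not Z and Z) or Z   — De Morgan
    = Y or not Z and Z or Z   — idempotence
    = Y or Z   — complement / identity
These differ: at X=0, Y=1, Z=0, E1 = 0 but E2 = 1.

No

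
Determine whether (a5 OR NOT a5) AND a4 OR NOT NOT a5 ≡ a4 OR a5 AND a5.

E1: (a5 OR NOT a5) AND a4 OR NOT NOT a5
    = a4 OR NOT NOT a5   [complement / identity]
    = a4 OR a5   [double negation]
E2: a4 OR a5 AND a5
    = a4 OR a5   [idempotence]
Both reduce to a4 OR a5, so they are equivalent.

Yes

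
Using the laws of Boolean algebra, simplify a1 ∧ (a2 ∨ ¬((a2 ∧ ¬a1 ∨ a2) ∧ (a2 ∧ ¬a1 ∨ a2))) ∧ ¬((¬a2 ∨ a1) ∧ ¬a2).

a1 ∧ a2

a1 ∧ (a2 ∨ ¬((a2 ∧ ¬a1 ∨ a2) ∧ (a2 ∧ ¬a1 ∨ a2))) ∧ ¬((¬a2 ∨ a1) ∧ ¬a2)
= a1 ∧ (a2 ∨ ¬(a2 ∧ ¬a1 ∨ a2)) ∧ ¬((¬a2 ∨ a1) ∧ ¬a2)   [idempotence]
= a1 ∧ (a2 ∨ ¬a2) ∧ ¬((¬a2 ∨ a1) ∧ ¬a2)   [absorption]
= a1 ∧ ¬((¬a2 ∨ a1) ∧ ¬a2)   [complement / identity]
= a1 ∧ ¬¬a2   [absorption]
= a1 ∧ a2   [double negation]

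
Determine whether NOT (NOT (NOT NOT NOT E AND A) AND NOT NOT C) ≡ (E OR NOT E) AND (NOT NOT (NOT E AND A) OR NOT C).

Yes

E1: NOT (NOT (NOT NOT NOT E AND A) AND NOT NOT C)
    = NOT (NOT (NOT E AND A) AND NOT NOT C)
    = NOT E AND A OR NOT C
E2: (E OR NOT E) AND (NOT NOT (NOT E AND A) OR NOT C)
    = (E OR NOT E) AND (NOT E AND A OR NOT C)
    = NOT E AND A OR NOT C
Both reduce to NOT E AND A OR NOT C, so they are equivalent.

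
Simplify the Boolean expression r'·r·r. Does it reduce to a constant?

0

r'·r·r
= r'·r   — idempotence
= 0   — complement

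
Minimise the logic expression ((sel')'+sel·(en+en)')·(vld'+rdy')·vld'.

((sel')'+sel·(en+en)')·(vld'+rdy')·vld'
= ((sel')'+sel·(en+en)')·vld'   — absorption
= (sel+sel·(en+en)')·vld'   — double negation
= (sel+sel·en')·vld'   — idempotence
= sel·vld'   — absorption

sel·vld'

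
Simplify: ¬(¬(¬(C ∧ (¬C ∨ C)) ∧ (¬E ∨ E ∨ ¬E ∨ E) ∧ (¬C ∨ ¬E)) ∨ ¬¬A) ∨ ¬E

¬C ∧ ¬A ∨ ¬E

¬(¬(¬(C ∧ (¬C ∨ C)) ∧ (¬E ∨ E ∨ ¬E ∨ E) ∧ (¬C ∨ ¬E)) ∨ ¬¬A) ∨ ¬E
= ¬(C ∧ (¬C ∨ C)) ∧ (¬E ∨ E ∨ ¬E ∨ E) ∧ (¬C ∨ ¬E) ∧ ¬A ∨ ¬E   (De Morgan)
= ¬(C ∧ (¬C ∨ C)) ∧ (¬E ∨ E) ∧ (¬C ∨ ¬E) ∧ ¬A ∨ ¬E   (idempotence)
= ¬C ∧ (¬E ∨ E) ∧ (¬C ∨ ¬E) ∧ ¬A ∨ ¬E   (complement / identity)
= ¬C ∧ (¬C ∨ ¬E) ∧ ¬A ∨ ¬E   (complement / identity)
= ¬C ∧ ¬A ∨ ¬E   (absorption)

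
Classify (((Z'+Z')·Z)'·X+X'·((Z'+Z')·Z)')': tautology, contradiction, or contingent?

contradiction

(((Z'+Z')·Z)'·X+X'·((Z'+Z')·Z)')'
= (((Z'+Z')·Z)')'   (distribution)
= ((Z'·Z)')'   (idempotence)
= Z'·Z   (double negation)
= 0   (complement)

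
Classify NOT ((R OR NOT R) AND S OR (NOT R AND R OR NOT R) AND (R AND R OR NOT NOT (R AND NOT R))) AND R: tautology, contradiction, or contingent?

contingent

NOT ((R OR NOT R) AND S OR (NOT R AND R OR NOT R) AND (R AND R OR NOT NOT (R AND NOT R))) AND R
= NOT ((R OR NOT R) AND S OR NOT R AND (R AND R OR NOT NOT (R AND NOT R))) AND R
= NOT ((R OR NOT R) AND S OR NOT R AND (R AND R OR R AND NOT R)) AND R
= NOT ((R OR NOT R) AND S OR NOT R AND R) AND R
= NOT (S OR NOT R AND R) AND R
= NOT S AND R
This depends on R, S, so it is not a constant.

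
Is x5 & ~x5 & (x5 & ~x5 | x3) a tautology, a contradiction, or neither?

contradiction

x5 & ~x5 & (x5 & ~x5 | x3)
= x5 & ~x5   — absorption
= 0   — complement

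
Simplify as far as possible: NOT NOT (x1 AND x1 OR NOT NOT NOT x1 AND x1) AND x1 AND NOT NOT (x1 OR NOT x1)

NOT NOT (x1 AND x1 OR NOT NOT NOT x1 AND x1) AND x1 AND NOT NOT (x1 OR NOT x1)
= (x1 AND x1 OR NOT NOT NOT x1 AND x1) AND x1 AND NOT NOT (x1 OR NOT x1)
= x1 AND (x1 OR NOT NOT NOT x1) AND x1 AND NOT NOT (x1 OR NOT x1)
= x1 AND (x1 OR NOT x1) AND x1 AND NOT NOT (x1 OR NOT x1)
= x1 AND (x1 OR NOT x1) AND x1 AND (x1 OR NOT x1)
= x1 AND (x1 OR NOT x1)
= x1

x1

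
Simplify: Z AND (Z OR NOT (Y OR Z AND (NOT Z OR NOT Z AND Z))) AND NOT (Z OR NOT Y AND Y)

Z AND (Z OR NOT (Y OR Z AND (NOT Z OR NOT Z AND Z))) AND NOT (Z OR NOT Y AND Y)
= Z AND (Z OR NOT (Y OR Z AND NOT Z)) AND NOT (Z OR NOT Y AND Y)   [complement / identity]
= Z AND (Z OR NOT (Y OR Z AND NOT Z)) AND NOT Z   [complement / identity]
= Z AND (Z OR NOT Y) AND NOT Z   [complement / identity]
= Z AND NOT Z   [absorption]
= FALSE   [complement]

FALSE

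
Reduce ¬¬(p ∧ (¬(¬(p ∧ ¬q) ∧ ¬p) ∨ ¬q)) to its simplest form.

p

¬¬(p ∧ (¬(¬(p ∧ ¬q) ∧ ¬p) ∨ ¬q))
= ¬¬(p ∧ (p ∧ ¬q ∨ p ∨ ¬q))   — De Morgan
= ¬¬(p ∧ (p ∨ ¬q))   — absorption
= ¬¬p   — absorption
= p   — double negation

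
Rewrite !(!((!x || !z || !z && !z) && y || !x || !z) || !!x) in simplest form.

!(!((!x || !z || !z && !z) && y || !x || !z) || !!x)
= !(!((!x || !z || !z) && y || !x || !z) || !!x)   [idempotence]
= !(!((!x || !z) && y || !x || !z) || !!x)   [idempotence]
= !(!(!x || !z) || !!x)   [absorption]
= (!x || !z) && !x   [De Morgan]
= !x   [absorption]

!x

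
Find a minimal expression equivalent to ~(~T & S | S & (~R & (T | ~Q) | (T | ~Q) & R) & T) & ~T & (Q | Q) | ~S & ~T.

~(~T & S | S & (~R & (T | ~Q) | (T | ~Q) & R) & T) & ~T & (Q | Q) | ~S & ~T
= ~(~T & S | S & (~R & (T | ~Q) | (T | ~Q) & R) & T) & ~T & Q | ~S & ~T   [idempotence]
= ~(~T & S | S & (T | ~Q) & T) & ~T & Q | ~S & ~T   [distribution]
= ~(~T & S | S & T) & ~T & Q | ~S & ~T   [absorption]
= ~S & ~T & Q | ~S & ~T   [distribution]
= ~S & ~T   [absorption]

~S & ~T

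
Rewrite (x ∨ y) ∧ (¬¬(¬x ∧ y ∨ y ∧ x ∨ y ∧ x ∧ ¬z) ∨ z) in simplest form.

y ∨ x ∧ z

(x ∨ y) ∧ (¬¬(¬x ∧ y ∨ y ∧ x ∨ y ∧ x ∧ ¬z) ∨ z)
= (x ∨ y) ∧ (¬x ∧ y ∨ y ∧ x ∨ y ∧ x ∧ ¬z ∨ z)   (double negation)
= (x ∨ y) ∧ (¬x ∧ y ∨ y ∧ x ∨ z)   (absorption)
= (x ∨ y) ∧ (y ∨ z)   (distribution)
= y ∨ x ∧ z   (distribution)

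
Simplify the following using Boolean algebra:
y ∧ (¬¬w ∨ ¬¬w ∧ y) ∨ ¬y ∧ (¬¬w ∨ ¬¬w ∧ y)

y ∧ (¬¬w ∨ ¬¬w ∧ y) ∨ ¬y ∧ (¬¬w ∨ ¬¬w ∧ y)
= ¬¬w ∨ ¬¬w ∧ y   — distribution
= ¬¬w   — absorption
= w   — double negation

w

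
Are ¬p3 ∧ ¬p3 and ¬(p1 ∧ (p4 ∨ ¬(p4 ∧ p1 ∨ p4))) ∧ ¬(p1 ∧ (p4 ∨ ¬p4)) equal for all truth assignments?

No

E1: ¬p3 ∧ ¬p3
    = ¬p3   (idempotence)
E2: ¬(p1 ∧ (p4 ∨ ¬(p4 ∧ p1 ∨ p4))) ∧ ¬(p1 ∧ (p4 ∨ ¬p4))
    = ¬(p1 ∧ (p4 ∨ ¬p4)) ∧ ¬(p1 ∧ (p4 ∨ ¬p4))   (absorption)
    = ¬(p1 ∧ (p4 ∨ ¬p4))   (idempotence)
    = ¬p1   (complement / identity)
These differ: at p1=0, p3=1, p4=1, E1 = 0 but E2 = 1.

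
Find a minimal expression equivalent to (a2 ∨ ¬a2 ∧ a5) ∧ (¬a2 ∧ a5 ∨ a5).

a5

(a2 ∨ ¬a2 ∧ a5) ∧ (¬a2 ∧ a5 ∨ a5)
= a2 ∧ a5 ∨ ¬a2 ∧ a5
= a5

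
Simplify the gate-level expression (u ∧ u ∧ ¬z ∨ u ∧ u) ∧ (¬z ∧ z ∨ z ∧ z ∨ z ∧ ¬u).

(u ∧ u ∧ ¬z ∨ u ∧ u) ∧ (¬z ∧ z ∨ z ∧ z ∨ z ∧ ¬u)
= (u ∧ u ∧ ¬z ∨ u ∧ u) ∧ (z ∨ z ∧ ¬u)   [distribution]
= u ∧ u ∧ (z ∨ z ∧ ¬u)   [absorption]
= u ∧ u ∧ z   [absorption]
= u ∧ z   [idempotence]

u ∧ z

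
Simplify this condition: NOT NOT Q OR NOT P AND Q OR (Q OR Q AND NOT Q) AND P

NOT NOT Q OR NOT P AND Q OR (Q OR Q AND NOT Q) AND P
= Q OR NOT P AND Q OR (Q OR Q AND NOT Q) AND P   (double negation)
= Q OR NOT P AND Q OR Q AND P   (complement / identity)
= Q OR Q   (distribution)
= Q   (idempotence)

Q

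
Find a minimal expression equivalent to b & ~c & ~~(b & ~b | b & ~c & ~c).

b & ~c & ~~(b & ~b | b & ~c & ~c)
= b & ~c & ~~(b & ~c & ~c)   [complement / identity]
= b & ~c & b & ~c & ~c   [double negation]
= b & ~c & b & ~c   [idempotence]
= b & ~c   [idempotence]

b & ~c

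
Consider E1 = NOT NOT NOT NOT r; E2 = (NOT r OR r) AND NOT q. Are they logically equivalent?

No

E1: NOT NOT NOT NOT r
    = NOT NOT r   — double negation
    = r   — double negation
E2: (NOT r OR r) AND NOT q
    = NOT q   — complement / identity
These differ: at q=0, r=0, E1 = 0 but E2 = 1.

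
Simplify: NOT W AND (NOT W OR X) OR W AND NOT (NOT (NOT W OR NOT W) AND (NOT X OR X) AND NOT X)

NOT W AND (NOT W OR X) OR W AND NOT (NOT (NOT W OR NOT W) AND (NOT X OR X) AND NOT X)
= NOT W AND (NOT W OR X) OR W AND NOT (NOT NOT W AND (NOT X OR X) AND NOT X)   [idempotence]
= NOT W AND (NOT W OR X) OR W AND NOT (NOT NOT W AND NOT X)   [complement / identity]
= NOT W AND (NOT W OR X) OR W AND (NOT W OR X)   [De Morgan]
= NOT W OR X   [distribution]

NOT W OR X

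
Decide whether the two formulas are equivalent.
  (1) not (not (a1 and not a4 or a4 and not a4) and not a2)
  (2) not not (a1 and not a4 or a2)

Yes

E1: not (not (a1 and not a4 or a4 and not a4) and not a2)
    = not (not (a1 and not a4) and not a2)   [complement / identity]
    = a1 and not a4 or a2   [De Morgan]
E2: not not (a1 and not a4 or a2)
    = a1 and not a4 or a2   [double negation]
Both reduce to a1 and not a4 or a2, so they are equivalent.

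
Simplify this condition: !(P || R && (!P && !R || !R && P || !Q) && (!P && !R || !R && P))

!(P || R && (!P && !R || !R && P || !Q) && (!P && !R || !R && P))
= !(P || R && (!P && !R || !R && P))
= !(P || R && !R)
= !P

!P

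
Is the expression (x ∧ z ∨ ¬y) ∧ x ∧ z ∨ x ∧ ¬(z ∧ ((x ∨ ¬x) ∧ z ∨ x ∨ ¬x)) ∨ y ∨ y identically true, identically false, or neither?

(x ∧ z ∨ ¬y) ∧ x ∧ z ∨ x ∧ ¬(z ∧ ((x ∨ ¬x) ∧ z ∨ x ∨ ¬x)) ∨ y ∨ y
= (x ∧ z ∨ ¬y) ∧ x ∧ z ∨ x ∧ ¬(z ∧ (x ∨ ¬x)) ∨ y ∨ y
= (x ∧ z ∨ ¬y) ∧ x ∧ z ∨ x ∧ ¬z ∨ y ∨ y
= x ∧ z ∨ x ∧ ¬z ∨ y ∨ y
= x ∧ z ∨ x ∧ ¬z ∨ y
= x ∨ y
This depends on x, y, so it is not a constant.

neither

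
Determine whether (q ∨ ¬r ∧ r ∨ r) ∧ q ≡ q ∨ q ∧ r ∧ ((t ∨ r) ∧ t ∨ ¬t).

Yes

E1: (q ∨ ¬r ∧ r ∨ r) ∧ q
    = (q ∨ r) ∧ q   (complement / identity)
    = q   (absorption)
E2: q ∨ q ∧ r ∧ ((t ∨ r) ∧ t ∨ ¬t)
    = q ∨ q ∧ r ∧ (t ∨ ¬t)   (absorption)
    = q ∨ q ∧ r   (complement / identity)
    = q   (absorption)
Both reduce to q, so they are equivalent.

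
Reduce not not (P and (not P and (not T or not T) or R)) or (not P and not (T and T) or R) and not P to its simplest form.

not not (P and (not P and (not T or not T) or R)) or (not P and not (T and T) or R) and not P
= not not (P and (not P and not T or R)) or (not P and not (T and T) or R) and not P   — idempotence
= not not (P and (not P and not T or R)) or (not P and not T or R) and not P   — idempotence
= P and (not P and not T or R) or (not P and not T or R) and not P   — double negation
= not P and not T or R   — distribution

not P and not T or R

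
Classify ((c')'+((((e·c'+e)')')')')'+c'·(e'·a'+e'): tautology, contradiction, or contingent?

contingent

((c')'+((((e·c'+e)')')')')'+c'·(e'·a'+e')
= ((c')'+(((e')')')')'+c'·(e'·a'+e')   — absorption
= c'·((e')')'+c'·(e'·a'+e')   — De Morgan
= c'·((e')')'+c'·e'   — absorption
= c'·e'+c'·e'   — double negation
= c'·e'   — idempotence
This depends on c, e, so it is not a constant.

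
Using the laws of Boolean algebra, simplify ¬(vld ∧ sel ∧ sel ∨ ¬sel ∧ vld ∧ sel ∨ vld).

¬(vld ∧ sel ∧ sel ∨ ¬sel ∧ vld ∧ sel ∨ vld)
= ¬(vld ∧ sel ∨ vld)   [distribution]
= ¬vld   [absorption]

¬vld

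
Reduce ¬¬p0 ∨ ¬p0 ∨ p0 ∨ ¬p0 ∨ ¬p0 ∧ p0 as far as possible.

True

¬¬p0 ∨ ¬p0 ∨ p0 ∨ ¬p0 ∨ ¬p0 ∧ p0
= p0 ∨ ¬p0 ∨ p0 ∨ ¬p0 ∨ ¬p0 ∧ p0
= p0 ∨ ¬p0 ∨ p0 ∨ ¬p0
= p0 ∨ ¬p0
= True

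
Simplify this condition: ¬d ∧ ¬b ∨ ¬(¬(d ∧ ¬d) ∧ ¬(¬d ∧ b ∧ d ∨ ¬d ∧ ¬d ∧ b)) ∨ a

¬d ∨ a

¬d ∧ ¬b ∨ ¬(¬(d ∧ ¬d) ∧ ¬(¬d ∧ b ∧ d ∨ ¬d ∧ ¬d ∧ b)) ∨ a
= ¬d ∧ ¬b ∨ d ∧ ¬d ∨ ¬d ∧ b ∧ d ∨ ¬d ∧ ¬d ∧ b ∨ a
= ¬d ∧ ¬b ∨ d ∧ ¬d ∨ ¬d ∧ b ∨ a
= ¬d ∧ ¬b ∨ ¬d ∧ b ∨ a
= ¬d ∨ a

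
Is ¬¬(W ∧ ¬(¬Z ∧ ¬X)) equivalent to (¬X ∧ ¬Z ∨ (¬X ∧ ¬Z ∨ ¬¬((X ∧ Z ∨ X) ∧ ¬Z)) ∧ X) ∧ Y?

No

E1: ¬¬(W ∧ ¬(¬Z ∧ ¬X))
    = ¬¬(W ∧ (Z ∨ X))
    = W ∧ (Z ∨ X)
E2: (¬X ∧ ¬Z ∨ (¬X ∧ ¬Z ∨ ¬¬((X ∧ Z ∨ X) ∧ ¬Z)) ∧ X) ∧ Y
    = (¬X ∧ ¬Z ∨ (¬X ∧ ¬Z ∨ (X ∧ Z ∨ X) ∧ ¬Z) ∧ X) ∧ Y
    = (¬X ∧ ¬Z ∨ (¬X ∧ ¬Z ∨ X ∧ ¬Z) ∧ X) ∧ Y
    = (¬X ∧ ¬Z ∨ ¬Z ∧ X) ∧ Y
    = ¬Z ∧ Y
These differ: at W=1, X=1, Y=0, Z=1, E1 = 1 but E2 = 0.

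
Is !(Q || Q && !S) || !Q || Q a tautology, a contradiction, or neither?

!(Q || Q && !S) || !Q || Q
= !Q || !Q || Q   (absorption)
= !Q || Q   (idempotence)
= true   (complement)

tautology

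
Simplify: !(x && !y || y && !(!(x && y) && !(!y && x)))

!x

!(x && !y || y && !(!(x && y) && !(!y && x)))
= !(x && !y || y && (x && y || !y && x))
= !(x && !y || y && x)
= !x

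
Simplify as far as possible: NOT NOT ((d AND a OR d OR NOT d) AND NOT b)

NOT NOT ((d AND a OR d OR NOT d) AND NOT b)
= NOT NOT ((d OR NOT d) AND NOT b)
= NOT NOT NOT b
= NOT b

NOT b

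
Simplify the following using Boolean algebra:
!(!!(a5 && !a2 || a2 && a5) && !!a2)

!(!!(a5 && !a2 || a2 && a5) && !!a2)
= !(a5 && !a2 || a2 && a5) || !a2   [De Morgan]
= !a5 || !a2   [distribution]

!a5 || !a2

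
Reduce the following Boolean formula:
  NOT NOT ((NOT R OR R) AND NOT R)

NOT NOT ((NOT R OR R) AND NOT R)
= NOT NOT NOT R   [complement / identity]
= NOT R   [double negation]

NOT R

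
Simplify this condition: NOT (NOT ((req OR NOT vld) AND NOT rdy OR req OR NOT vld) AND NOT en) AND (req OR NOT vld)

NOT (NOT ((req OR NOT vld) AND NOT rdy OR req OR NOT vld) AND NOT en) AND (req OR NOT vld)
= NOT (NOT (req OR NOT vld) AND NOT en) AND (req OR NOT vld)   — absorption
= (req OR NOT vld OR en) AND (req OR NOT vld)   — De Morgan
= req OR NOT vld   — absorption

req OR NOT vld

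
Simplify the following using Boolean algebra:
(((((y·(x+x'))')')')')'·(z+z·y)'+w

(((((y·(x+x'))')')')')'·(z+z·y)'+w
= (((y·(x+x'))')')'·(z+z·y)'+w   (double negation)
= (((y·(x+x'))')')'·z'+w   (absorption)
= (y·(x+x'))'·z'+w   (double negation)
= y'·z'+w   (complement / identity)

y'·z'+w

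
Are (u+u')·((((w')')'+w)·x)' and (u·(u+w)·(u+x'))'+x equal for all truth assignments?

E1: (u+u')·((((w')')'+w)·x)'
    = ((((w')')'+w)·x)'   — complement / identity
    = ((w'+w)·x)'   — double negation
    = x'   — complement / identity
E2: (u·(u+w)·(u+x'))'+x
    = (u·(u+x'))'+x   — absorption
    = u'+x   — absorption
These differ: at u=0, w=1, x=1, E1 = 0 but E2 = 1.

No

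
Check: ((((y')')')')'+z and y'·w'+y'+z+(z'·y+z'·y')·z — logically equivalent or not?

E1: ((((y')')')')'+z
    = ((y')')'+z
    = y'+z
E2: y'·w'+y'+z+(z'·y+z'·y')·z
    = y'·w'+y'+z+z'·(y+y')·z
    = y'+z+z'·(y+y')·z
    = y'+z+z'·z
    = y'+z
Both reduce to y'+z, so they are equivalent.

Yes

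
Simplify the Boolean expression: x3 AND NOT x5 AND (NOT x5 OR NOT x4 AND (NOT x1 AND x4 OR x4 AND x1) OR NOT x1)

x3 AND NOT x5 AND (NOT x5 OR NOT x4 AND (NOT x1 AND x4 OR x4 AND x1) OR NOT x1)
= x3 AND NOT x5 AND (NOT x5 OR NOT x4 AND x4 OR NOT x1)   (distribution)
= x3 AND NOT x5 AND (NOT x5 OR NOT x1)   (complement / identity)
= x3 AND NOT x5   (absorption)

x3 AND NOT x5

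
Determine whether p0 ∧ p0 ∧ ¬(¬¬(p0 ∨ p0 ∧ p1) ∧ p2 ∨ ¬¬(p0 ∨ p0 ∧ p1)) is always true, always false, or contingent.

p0 ∧ p0 ∧ ¬(¬¬(p0 ∨ p0 ∧ p1) ∧ p2 ∨ ¬¬(p0 ∨ p0 ∧ p1))
= p0 ∧ ¬(¬¬(p0 ∨ p0 ∧ p1) ∧ p2 ∨ ¬¬(p0 ∨ p0 ∧ p1))   (idempotence)
= p0 ∧ ¬¬¬(p0 ∨ p0 ∧ p1)   (absorption)
= p0 ∧ ¬(p0 ∨ p0 ∧ p1)   (double negation)
= p0 ∧ ¬p0   (absorption)
= False   (complement)

always false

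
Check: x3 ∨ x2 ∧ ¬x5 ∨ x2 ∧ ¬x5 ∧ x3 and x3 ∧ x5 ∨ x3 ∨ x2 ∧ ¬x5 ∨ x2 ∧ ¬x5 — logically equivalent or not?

Yes

E1: x3 ∨ x2 ∧ ¬x5 ∨ x2 ∧ ¬x5 ∧ x3
    = x3 ∨ x2 ∧ ¬x5   — absorption
E2: x3 ∧ x5 ∨ x3 ∨ x2 ∧ ¬x5 ∨ x2 ∧ ¬x5
    = x3 ∨ x2 ∧ ¬x5 ∨ x2 ∧ ¬x5   — absorption
    = x3 ∨ x2 ∧ ¬x5   — idempotence
Both reduce to x3 ∨ x2 ∧ ¬x5, so they are equivalent.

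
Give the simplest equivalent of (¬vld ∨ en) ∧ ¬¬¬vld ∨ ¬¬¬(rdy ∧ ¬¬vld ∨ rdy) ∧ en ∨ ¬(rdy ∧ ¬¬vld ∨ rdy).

(¬vld ∨ en) ∧ ¬¬¬vld ∨ ¬¬¬(rdy ∧ ¬¬vld ∨ rdy) ∧ en ∨ ¬(rdy ∧ ¬¬vld ∨ rdy)
= (¬vld ∨ en) ∧ ¬¬¬vld ∨ ¬(rdy ∧ ¬¬vld ∨ rdy) ∧ en ∨ ¬(rdy ∧ ¬¬vld ∨ rdy)   (double negation)
= (¬vld ∨ en) ∧ ¬¬¬vld ∨ ¬(rdy ∧ ¬¬vld ∨ rdy)   (absorption)
= (¬vld ∨ en) ∧ ¬vld ∨ ¬(rdy ∧ ¬¬vld ∨ rdy)   (double negation)
= (¬vld ∨ en) ∧ ¬vld ∨ ¬(rdy ∧ vld ∨ rdy)   (double negation)
= ¬vld ∨ ¬(rdy ∧ vld ∨ rdy)   (absorption)
= ¬vld ∨ ¬rdy   (absorption)

¬vld ∨ ¬rdy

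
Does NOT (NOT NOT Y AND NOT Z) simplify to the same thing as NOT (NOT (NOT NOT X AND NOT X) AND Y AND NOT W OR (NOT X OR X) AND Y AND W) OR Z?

Yes

E1: NOT (NOT NOT Y AND NOT Z)
    = NOT Y OR Z
E2: NOT (NOT (NOT NOT X AND NOT X) AND Y AND NOT W OR (NOT X OR X) AND Y AND W) OR Z
    = NOT ((NOT X OR X) AND Y AND NOT W OR (NOT X OR X) AND Y AND W) OR Z
    = NOT ((NOT X OR X) AND Y) OR Z
    = NOT Y OR Z
Both reduce to NOT Y OR Z, so they are equivalent.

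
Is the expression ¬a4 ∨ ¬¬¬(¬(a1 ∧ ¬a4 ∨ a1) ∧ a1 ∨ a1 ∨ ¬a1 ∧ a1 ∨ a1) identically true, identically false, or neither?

¬a4 ∨ ¬¬¬(¬(a1 ∧ ¬a4 ∨ a1) ∧ a1 ∨ a1 ∨ ¬a1 ∧ a1 ∨ a1)
= ¬a4 ∨ ¬¬¬(¬a1 ∧ a1 ∨ a1 ∨ ¬a1 ∧ a1 ∨ a1)   (absorption)
= ¬a4 ∨ ¬¬¬(¬a1 ∧ a1 ∨ a1)   (idempotence)
= ¬a4 ∨ ¬¬¬a1   (complement / identity)
= ¬a4 ∨ ¬a1   (double negation)
This depends on a1, a4, so it is not a constant.

neither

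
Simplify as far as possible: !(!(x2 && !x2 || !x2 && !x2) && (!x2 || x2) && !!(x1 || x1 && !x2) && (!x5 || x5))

!(!(x2 && !x2 || !x2 && !x2) && (!x2 || x2) && !!(x1 || x1 && !x2) && (!x5 || x5))
= !(!!x2 && (!x2 || x2) && !!(x1 || x1 && !x2) && (!x5 || x5))   (distribution)
= !(!!x2 && (!x2 || x2) && !!(x1 || x1 && !x2))   (complement / identity)
= !(!!x2 && !!(x1 || x1 && !x2))   (complement / identity)
= !(!!x2 && !!x1)   (absorption)
= !x2 || !x1   (De Morgan)

!x2 || !x1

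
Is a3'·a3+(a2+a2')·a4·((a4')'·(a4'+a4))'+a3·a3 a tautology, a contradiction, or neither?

a3'·a3+(a2+a2')·a4·((a4')'·(a4'+a4))'+a3·a3
= a3'·a3+a4·((a4')'·(a4'+a4))'+a3·a3   (complement / identity)
= a3'·a3+a4·(a4·(a4'+a4))'+a3·a3   (double negation)
= a3'·a3+a4·a4'+a3·a3   (complement / identity)
= a3'·a3+a3·a3   (complement / identity)
= a3'·a3+a3   (idempotence)
= a3   (complement / identity)
This depends on a3, so it is not a constant.

neither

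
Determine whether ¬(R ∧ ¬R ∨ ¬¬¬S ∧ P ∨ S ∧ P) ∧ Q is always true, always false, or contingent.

¬(R ∧ ¬R ∨ ¬¬¬S ∧ P ∨ S ∧ P) ∧ Q
= ¬(R ∧ ¬R ∨ ¬S ∧ P ∨ S ∧ P) ∧ Q   (double negation)
= ¬(¬S ∧ P ∨ S ∧ P) ∧ Q   (complement / identity)
= ¬P ∧ Q   (distribution)
This depends on P, Q, so it is not a constant.

contingent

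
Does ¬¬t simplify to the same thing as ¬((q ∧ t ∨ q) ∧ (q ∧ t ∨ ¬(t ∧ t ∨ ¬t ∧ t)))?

No

E1: ¬¬t
    = t   — double negation
E2: ¬((q ∧ t ∨ q) ∧ (q ∧ t ∨ ¬(t ∧ t ∨ ¬t ∧ t)))
    = ¬(q ∧ t ∨ q ∧ ¬(t ∧ t ∨ ¬t ∧ t))   — distribution
    = ¬(q ∧ t ∨ q ∧ ¬t)   — distribution
    = ¬q   — distribution
These differ: at q=0, t=0, E1 = 0 but E2 = 1.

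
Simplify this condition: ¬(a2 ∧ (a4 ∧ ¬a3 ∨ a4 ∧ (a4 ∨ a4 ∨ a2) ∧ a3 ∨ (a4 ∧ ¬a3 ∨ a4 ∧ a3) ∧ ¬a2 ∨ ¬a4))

¬(a2 ∧ (a4 ∧ ¬a3 ∨ a4 ∧ (a4 ∨ a4 ∨ a2) ∧ a3 ∨ (a4 ∧ ¬a3 ∨ a4 ∧ a3) ∧ ¬a2 ∨ ¬a4))
= ¬(a2 ∧ (a4 ∧ ¬a3 ∨ a4 ∧ (a4 ∨ a2) ∧ a3 ∨ (a4 ∧ ¬a3 ∨ a4 ∧ a3) ∧ ¬a2 ∨ ¬a4))   [idempotence]
= ¬(a2 ∧ (a4 ∧ ¬a3 ∨ a4 ∧ a3 ∨ (a4 ∧ ¬a3 ∨ a4 ∧ a3) ∧ ¬a2 ∨ ¬a4))   [absorption]
= ¬(a2 ∧ (a4 ∧ ¬a3 ∨ a4 ∧ a3 ∨ ¬a4))   [absorption]
= ¬(a2 ∧ (a4 ∨ ¬a4))   [distribution]
= ¬a2   [complement / identity]

¬a2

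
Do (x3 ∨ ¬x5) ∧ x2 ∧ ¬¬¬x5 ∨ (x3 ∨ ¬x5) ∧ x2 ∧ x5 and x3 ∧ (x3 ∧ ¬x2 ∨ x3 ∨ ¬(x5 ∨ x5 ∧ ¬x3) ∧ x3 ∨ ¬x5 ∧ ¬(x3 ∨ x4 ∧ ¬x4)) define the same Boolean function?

E1: (x3 ∨ ¬x5) ∧ x2 ∧ ¬¬¬x5 ∨ (x3 ∨ ¬x5) ∧ x2 ∧ x5
    = (x3 ∨ ¬x5) ∧ x2 ∧ ¬x5 ∨ (x3 ∨ ¬x5) ∧ x2 ∧ x5   (double negation)
    = (x3 ∨ ¬x5) ∧ x2   (distribution)
E2: x3 ∧ (x3 ∧ ¬x2 ∨ x3 ∨ ¬(x5 ∨ x5 ∧ ¬x3) ∧ x3 ∨ ¬x5 ∧ ¬(x3 ∨ x4 ∧ ¬x4))
    = x3 ∧ (x3 ∧ ¬x2 ∨ x3 ∨ ¬(x5 ∨ x5 ∧ ¬x3) ∧ x3 ∨ ¬x5 ∧ ¬x3)   (complement / identity)
    = x3 ∧ (x3 ∧ ¬x2 ∨ x3 ∨ ¬x5 ∧ x3 ∨ ¬x5 ∧ ¬x3)   (absorption)
    = x3 ∧ (x3 ∧ ¬x2 ∨ x3 ∨ ¬x5)   (distribution)
    = x3 ∧ (x3 ∨ ¬x5)   (absorption)
    = x3   (absorption)
These differ: at x2=0, x3=1, x4=0, x5=0, E1 = 0 but E2 = 1.

No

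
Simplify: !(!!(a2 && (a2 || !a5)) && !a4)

!a2 || a4

!(!!(a2 && (a2 || !a5)) && !a4)
= !(!!a2 && !a4)   (absorption)
= !a2 || a4   (De Morgan)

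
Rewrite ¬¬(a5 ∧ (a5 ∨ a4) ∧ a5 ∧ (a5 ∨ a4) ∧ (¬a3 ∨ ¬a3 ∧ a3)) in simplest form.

¬¬(a5 ∧ (a5 ∨ a4) ∧ a5 ∧ (a5 ∨ a4) ∧ (¬a3 ∨ ¬a3 ∧ a3))
= ¬¬(a5 ∧ (a5 ∨ a4) ∧ (¬a3 ∨ ¬a3 ∧ a3))   [idempotence]
= a5 ∧ (a5 ∨ a4) ∧ (¬a3 ∨ ¬a3 ∧ a3)   [double negation]
= a5 ∧ (a5 ∨ a4) ∧ ¬a3   [complement / identity]
= a5 ∧ ¬a3   [absorption]

a5 ∧ ¬a3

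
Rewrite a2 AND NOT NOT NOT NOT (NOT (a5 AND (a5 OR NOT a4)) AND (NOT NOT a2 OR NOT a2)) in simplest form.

a2 AND NOT a5

a2 AND NOT NOT NOT NOT (NOT (a5 AND (a5 OR NOT a4)) AND (NOT NOT a2 OR NOT a2))
= a2 AND NOT NOT NOT NOT (NOT a5 AND (NOT NOT a2 OR NOT a2))   — absorption
= a2 AND NOT NOT (NOT a5 AND (NOT NOT a2 OR NOT a2))   — double negation
= a2 AND NOT NOT (NOT a5 AND (a2 OR NOT a2))   — double negation
= a2 AND NOT a5 AND (a2 OR NOT a2)   — double negation
= a2 AND NOT a5   — complement / identity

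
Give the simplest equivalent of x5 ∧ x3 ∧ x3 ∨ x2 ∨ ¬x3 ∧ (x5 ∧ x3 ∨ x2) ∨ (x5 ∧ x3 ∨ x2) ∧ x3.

x5 ∧ x3 ∧ x3 ∨ x2 ∨ ¬x3 ∧ (x5 ∧ x3 ∨ x2) ∨ (x5 ∧ x3 ∨ x2) ∧ x3
= x5 ∧ x3 ∨ x2 ∨ ¬x3 ∧ (x5 ∧ x3 ∨ x2) ∨ (x5 ∧ x3 ∨ x2) ∧ x3   — idempotence
= x5 ∧ x3 ∨ x2 ∨ x5 ∧ x3 ∨ x2   — distribution
= x5 ∧ x3 ∨ x2   — idempotence

x5 ∧ x3 ∨ x2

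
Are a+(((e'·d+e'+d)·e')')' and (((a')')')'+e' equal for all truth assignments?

E1: a+(((e'·d+e'+d)·e')')'
    = a+(e'·d+e'+d)·e'   [double negation]
    = a+(e'+d)·e'   [absorption]
    = a+e'   [absorption]
E2: (((a')')')'+e'
    = (a')'+e'   [double negation]
    = a+e'   [double negation]
Both reduce to a+e', so they are equivalent.

Yes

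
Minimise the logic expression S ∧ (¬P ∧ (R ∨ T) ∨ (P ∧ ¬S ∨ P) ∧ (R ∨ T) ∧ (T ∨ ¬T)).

S ∧ (R ∨ T)

S ∧ (¬P ∧ (R ∨ T) ∨ (P ∧ ¬S ∨ P) ∧ (R ∨ T) ∧ (T ∨ ¬T))
= S ∧ (¬P ∧ (R ∨ T) ∨ P ∧ (R ∨ T) ∧ (T ∨ ¬T))   — absorption
= S ∧ (¬P ∧ (R ∨ T) ∨ P ∧ (R ∨ T))   — complement / identity
= S ∧ (R ∨ T)   — distribution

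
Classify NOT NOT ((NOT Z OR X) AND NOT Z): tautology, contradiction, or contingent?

NOT NOT ((NOT Z OR X) AND NOT Z)
= NOT NOT NOT Z   (absorption)
= NOT Z   (double negation)
This depends on Z, so it is not a constant.

contingent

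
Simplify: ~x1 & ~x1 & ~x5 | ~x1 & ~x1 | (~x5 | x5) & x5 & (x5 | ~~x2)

~x1 & ~x1 & ~x5 | ~x1 & ~x1 | (~x5 | x5) & x5 & (x5 | ~~x2)
= ~x1 & ~x1 & ~x5 | ~x1 & ~x1 | (~x5 | x5) & x5 & (x5 | x2)   [double negation]
= ~x1 & ~x1 | (~x5 | x5) & x5 & (x5 | x2)   [absorption]
= ~x1 | (~x5 | x5) & x5 & (x5 | x2)   [idempotence]
= ~x1 | (~x5 | x5) & x5   [absorption]
= ~x1 | x5   [complement / identity]

~x1 | x5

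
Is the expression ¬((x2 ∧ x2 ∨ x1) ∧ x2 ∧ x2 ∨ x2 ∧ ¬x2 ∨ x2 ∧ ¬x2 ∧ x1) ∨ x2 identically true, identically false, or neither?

identically true

¬((x2 ∧ x2 ∨ x1) ∧ x2 ∧ x2 ∨ x2 ∧ ¬x2 ∨ x2 ∧ ¬x2 ∧ x1) ∨ x2
= ¬((x2 ∧ x2 ∨ x1) ∧ x2 ∧ x2 ∨ x2 ∧ ¬x2) ∨ x2   [absorption]
= ¬(x2 ∧ x2 ∨ x2 ∧ ¬x2) ∨ x2   [absorption]
= ¬x2 ∨ x2   [distribution]
= True   [complement]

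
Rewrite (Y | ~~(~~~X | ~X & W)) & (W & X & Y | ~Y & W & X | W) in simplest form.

(Y | ~~(~~~X | ~X & W)) & (W & X & Y | ~Y & W & X | W)
= (Y | ~~(~X | ~X & W)) & (W & X & Y | ~Y & W & X | W)   [double negation]
= (Y | ~~~X) & (W & X & Y | ~Y & W & X | W)   [absorption]
= (Y | ~X) & (W & X & Y | ~Y & W & X | W)   [double negation]
= (Y | ~X) & (W & X | W)   [distribution]
= (Y | ~X) & W   [absorption]

(Y | ~X) & W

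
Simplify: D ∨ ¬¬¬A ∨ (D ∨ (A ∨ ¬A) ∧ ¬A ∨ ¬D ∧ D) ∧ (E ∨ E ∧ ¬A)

D ∨ ¬A

D ∨ ¬¬¬A ∨ (D ∨ (A ∨ ¬A) ∧ ¬A ∨ ¬D ∧ D) ∧ (E ∨ E ∧ ¬A)
= D ∨ ¬¬¬A ∨ (D ∨ (A ∨ ¬A) ∧ ¬A) ∧ (E ∨ E ∧ ¬A)   [complement / identity]
= D ∨ ¬¬¬A ∨ (D ∨ (A ∨ ¬A) ∧ ¬A) ∧ E   [absorption]
= D ∨ ¬¬¬A ∨ (D ∨ ¬A) ∧ E   [complement / identity]
= D ∨ ¬A ∨ (D ∨ ¬A) ∧ E   [double negation]
= D ∨ ¬A   [absorption]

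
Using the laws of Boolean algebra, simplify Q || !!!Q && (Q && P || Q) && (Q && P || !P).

Q || !!!Q && (Q && P || Q) && (Q && P || !P)
= Q || !!!Q && (Q && P || Q && !P)   — distribution
= Q || !!!Q && Q && (P || !P)   — distribution
= Q || !!!Q && Q   — complement / identity
= Q || !Q && Q   — double negation
= Q   — complement / identity

Q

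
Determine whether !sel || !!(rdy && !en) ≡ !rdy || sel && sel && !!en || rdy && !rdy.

No

E1: !sel || !!(rdy && !en)
    = !sel || rdy && !en   [double negation]
E2: !rdy || sel && sel && !!en || rdy && !rdy
    = !rdy || sel && sel && en || rdy && !rdy   [double negation]
    = !rdy || sel && sel && en   [complement / identity]
    = !rdy || sel && en   [idempotence]
These differ: at en=0, rdy=0, sel=1, E1 = 0 but E2 = 1.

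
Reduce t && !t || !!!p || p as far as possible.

true

t && !t || !!!p || p
= !!!p || p   (complement / identity)
= !p || p   (double negation)
= true   (complement)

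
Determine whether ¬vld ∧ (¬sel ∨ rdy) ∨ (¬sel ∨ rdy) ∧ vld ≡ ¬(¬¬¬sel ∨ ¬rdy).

E1: ¬vld ∧ (¬sel ∨ rdy) ∨ (¬sel ∨ rdy) ∧ vld
    = ¬sel ∨ rdy   (distribution)
E2: ¬(¬¬¬sel ∨ ¬rdy)
    = ¬¬sel ∧ rdy   (De Morgan)
    = sel ∧ rdy   (double negation)
These differ: at rdy=1, sel=0, vld=0, E1 = 1 but E2 = 0.

No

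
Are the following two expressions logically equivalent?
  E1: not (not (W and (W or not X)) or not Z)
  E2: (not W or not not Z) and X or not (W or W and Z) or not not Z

No

E1: not (not (W and (W or not X)) or not Z)
    = not (not W or not Z)   [absorption]
    = W and Z   [De Morgan]
E2: (not W or not not Z) and X or not (W or W and Z) or not not Z
    = (not W or not not Z) and X or not W or not not Z   [absorption]
    = not W or not not Z   [absorption]
    = not W or Z   [double negation]
These differ: at W=0, X=1, Z=0, E1 = 0 but E2 = 1.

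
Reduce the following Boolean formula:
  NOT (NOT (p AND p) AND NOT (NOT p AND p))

NOT (NOT (p AND p) AND NOT (NOT p AND p))
= p AND p OR NOT p AND p   — De Morgan
= p   — distribution

p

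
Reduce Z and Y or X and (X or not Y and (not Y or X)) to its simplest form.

Z and Y or X and (X or not Y and (not Y or X))
= Z and Y or X and (X or not Y)   (absorption)
= Z and Y or X   (absorption)

Z and Y or X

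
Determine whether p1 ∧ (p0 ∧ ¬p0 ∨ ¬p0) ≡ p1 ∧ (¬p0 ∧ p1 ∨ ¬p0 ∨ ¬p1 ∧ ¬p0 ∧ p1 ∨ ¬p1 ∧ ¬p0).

E1: p1 ∧ (p0 ∧ ¬p0 ∨ ¬p0)
    = p1 ∧ ¬p0   (complement / identity)
E2: p1 ∧ (¬p0 ∧ p1 ∨ ¬p0 ∨ ¬p1 ∧ ¬p0 ∧ p1 ∨ ¬p1 ∧ ¬p0)
    = p1 ∧ (¬p0 ∧ p1 ∨ ¬p0 ∨ (¬p0 ∧ p1 ∨ ¬p0) ∧ ¬p1)   (distribution)
    = p1 ∧ (¬p0 ∧ p1 ∨ ¬p0)   (absorption)
    = p1 ∧ ¬p0   (absorption)
Both reduce to p1 ∧ ¬p0, so they are equivalent.

Yes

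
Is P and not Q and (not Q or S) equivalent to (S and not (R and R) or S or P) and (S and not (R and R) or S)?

No

E1: P and not Q and (not Q or S)
    = P and not Q   (absorption)
E2: (S and not (R and R) or S or P) and (S and not (R and R) or S)
    = S and not (R and R) or S   (absorption)
    = S and not R or S   (idempotence)
    = S   (absorption)
These differ: at P=0, Q=0, R=0, S=1, E1 = 0 but E2 = 1.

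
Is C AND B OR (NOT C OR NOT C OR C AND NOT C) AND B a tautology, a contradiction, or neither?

C AND B OR (NOT C OR NOT C OR C AND NOT C) AND B
= C AND B OR (NOT C OR NOT C) AND B   — complement / identity
= C AND B OR NOT C AND B   — idempotence
= B   — distribution
This depends on B, so it is not a constant.

neither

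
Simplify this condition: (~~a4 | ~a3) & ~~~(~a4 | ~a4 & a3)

(~~a4 | ~a3) & ~~~(~a4 | ~a4 & a3)
= (~~a4 | ~a3) & ~(~a4 | ~a4 & a3)
= (~~a4 | ~a3) & ~~a4
= ~~a4
= a4

a4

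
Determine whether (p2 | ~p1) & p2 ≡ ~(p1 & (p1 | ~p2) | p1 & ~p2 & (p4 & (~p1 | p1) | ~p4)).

E1: (p2 | ~p1) & p2
    = p2   — absorption
E2: ~(p1 & (p1 | ~p2) | p1 & ~p2 & (p4 & (~p1 | p1) | ~p4))
    = ~(p1 | p1 & ~p2 & (p4 & (~p1 | p1) | ~p4))   — absorption
    = ~(p1 | p1 & ~p2 & (p4 | ~p4))   — complement / identity
    = ~(p1 | p1 & ~p2)   — complement / identity
    = ~p1   — absorption
These differ: at p1=0, p2=0, p4=0, E1 = 0 but E2 = 1.

No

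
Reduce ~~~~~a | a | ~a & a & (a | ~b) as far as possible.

1

~~~~~a | a | ~a & a & (a | ~b)
= ~~~a | a | ~a & a & (a | ~b)   [double negation]
= ~~~a | a | ~a & a   [absorption]
= ~~~a | a   [complement / identity]
= ~a | a   [double negation]
= 1   [complement]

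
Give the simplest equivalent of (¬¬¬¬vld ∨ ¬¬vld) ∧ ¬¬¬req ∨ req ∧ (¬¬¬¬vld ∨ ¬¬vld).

vld

(¬¬¬¬vld ∨ ¬¬vld) ∧ ¬¬¬req ∨ req ∧ (¬¬¬¬vld ∨ ¬¬vld)
= (¬¬¬¬vld ∨ ¬¬vld) ∧ ¬req ∨ req ∧ (¬¬¬¬vld ∨ ¬¬vld)   (double negation)
= ¬¬¬¬vld ∨ ¬¬vld   (distribution)
= ¬¬vld ∨ ¬¬vld   (double negation)
= ¬¬vld   (idempotence)
= vld   (double negation)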